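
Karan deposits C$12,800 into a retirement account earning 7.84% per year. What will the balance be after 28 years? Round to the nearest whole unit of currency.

FV = 12,800 × (1 + 0.0784)^28 = 105,936.7358

C$105,937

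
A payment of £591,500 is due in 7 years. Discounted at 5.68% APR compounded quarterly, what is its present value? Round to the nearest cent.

£398,560.06

With 4 periods per year: i = 0.0142, n = 28.
PV = 591,500 / (1 + 0.0142)^28 = 591,500 / 1.484093 = 398,560.0595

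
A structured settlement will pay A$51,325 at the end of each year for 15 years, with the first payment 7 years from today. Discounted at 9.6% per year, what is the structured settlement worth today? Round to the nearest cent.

Value one period before first payment (t=6): 51325 × [1 − (1+0.096)^(−15)] / 0.096 = 51325 × 7.782941 = 399,459.4722
Discount back 6 years: 399,459.4722 × (1+0.096)^(−6) = 399,459.4722 × 0.576948 = 230,467.3451

A$230,467.35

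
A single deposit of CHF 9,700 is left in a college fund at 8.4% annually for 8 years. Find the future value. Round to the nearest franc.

CHF 18,493

FV = 9,700 × (1 + 0.084)^8 = 18,492.9413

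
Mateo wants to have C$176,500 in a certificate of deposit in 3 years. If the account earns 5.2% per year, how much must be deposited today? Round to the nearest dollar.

C$151,599

PV = 176,500 / (1 + 0.052)^3 = 176,500 / 1.164253 = 151,599.4027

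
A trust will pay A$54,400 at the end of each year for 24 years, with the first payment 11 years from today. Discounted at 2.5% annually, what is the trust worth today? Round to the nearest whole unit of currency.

A$760,062

PV at t=10 (ordinary 24-year annuity): 54400 × a(24|0.025) = 54400 × 17.884986 = 972,943.2293
PV₀ = 972,943.2293 / (1+0.025)^10 = 972,943.2293 / 1.280085 = 760,061.6957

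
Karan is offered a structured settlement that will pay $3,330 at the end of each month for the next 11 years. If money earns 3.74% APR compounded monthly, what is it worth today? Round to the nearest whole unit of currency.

$359,911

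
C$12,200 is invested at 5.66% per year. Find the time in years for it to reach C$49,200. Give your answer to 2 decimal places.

25.33 years

(1+i)^n = 49200/12200 = 4.03279, so n = ln 4.03279 / ln 1.0566 = 25.3279 years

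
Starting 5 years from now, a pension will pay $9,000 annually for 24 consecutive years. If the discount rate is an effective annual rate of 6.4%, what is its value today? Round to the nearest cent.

Value one period before first payment (t=4): 9000 × [1 − (1+0.064)^(−24)] / 0.064 = 9000 × 12.099498 = 108,895.4828
PV₀ = 108,895.4828 / (1+0.064)^4 = 108,895.4828 / 1.281641 = 84,965.6438

$84,965.64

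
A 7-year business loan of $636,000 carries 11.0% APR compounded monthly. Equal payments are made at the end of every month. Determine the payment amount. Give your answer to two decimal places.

$10,889.87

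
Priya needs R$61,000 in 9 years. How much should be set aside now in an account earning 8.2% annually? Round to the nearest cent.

PV = 61,000 / (1 + 0.082)^9 = 61,000 / 2.032569 = 30,011.2779

R$30,011.28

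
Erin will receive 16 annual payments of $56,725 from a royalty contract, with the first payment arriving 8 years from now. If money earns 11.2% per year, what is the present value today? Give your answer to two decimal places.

PV at t=7 (ordinary 16-year annuity): 56725 × a(16|0.112) = 56725 × 7.295123 = 413,815.8620
PV₀ = 413,815.8620 / (1+0.112)^7 = 413,815.8620 / 2.102488 = 196,821.9920

$196,821.99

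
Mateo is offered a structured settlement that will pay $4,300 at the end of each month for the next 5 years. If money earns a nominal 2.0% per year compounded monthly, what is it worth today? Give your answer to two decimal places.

With 12 periods per year: i = 0.00166667, n = 60.
PV = PMT · [1 − (1+i)^(−n)] / i = 4300 · 57.052356 = 245,325.1292

$245,325.13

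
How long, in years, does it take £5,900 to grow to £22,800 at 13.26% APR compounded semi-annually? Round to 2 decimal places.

Periodic rate i = 0.1326/2 = 0.0663.
(1+i)^n = 22800/5900 = 3.86441, so n = ln 3.86441 / ln 1.0663 = 21.0579 half-years
= 21.0579/2 years

10.53 years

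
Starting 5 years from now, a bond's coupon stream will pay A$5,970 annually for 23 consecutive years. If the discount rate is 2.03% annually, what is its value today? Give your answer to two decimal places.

A$100,440.29

Value one period before first payment (t=4): 5970 × [1 − (1+0.0203)^(−23)] / 0.0203 = 5970 × 18.232456 = 108,847.7623
Discount back 4 years: 108,847.7623 × (1+0.0203)^(−4) = 108,847.7623 × 0.922759 = 100,440.2902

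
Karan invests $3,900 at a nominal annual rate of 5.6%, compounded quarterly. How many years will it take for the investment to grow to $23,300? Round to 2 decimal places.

32.14 years

Periodic rate i = 0.056/4 = 0.014.
n = ln(23300/3900) / ln(1+0.014) = ln(5.97436) / 0.013903 = 128.5686 quarters
= 128.5686/4 years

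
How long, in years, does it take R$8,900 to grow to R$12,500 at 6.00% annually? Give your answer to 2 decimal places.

5.83 years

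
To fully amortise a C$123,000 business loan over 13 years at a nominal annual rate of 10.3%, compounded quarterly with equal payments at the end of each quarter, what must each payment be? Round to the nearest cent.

Periodic rate i = 0.103/4 = 0.02575; n = 13 × 4 = 52 periods.
PMT = 123000 / ( [1 − (1+0.02575)^(−52)] / 0.02575 ) = 123000 / 28.482018 = 4,318.5143

C$4,318.51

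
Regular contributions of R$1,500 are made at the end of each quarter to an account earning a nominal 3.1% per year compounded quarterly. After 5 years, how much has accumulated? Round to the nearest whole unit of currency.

Periodic rate i = 0.031/4 = 0.00775; n = 5 × 4 = 20 periods.
FV = 1500 × [(1+0.00775)^20 − 1] / 0.00775 = 1500 × 21.543284 = 32,314.9253

R$32,315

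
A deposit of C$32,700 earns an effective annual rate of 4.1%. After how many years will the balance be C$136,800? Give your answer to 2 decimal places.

(1+i)^n = 136800/32700 = 4.18349, so n = ln 4.18349 / ln 1.041 = 35.6168 years

35.62 years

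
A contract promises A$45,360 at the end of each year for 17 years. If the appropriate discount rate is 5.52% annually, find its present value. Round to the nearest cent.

PV = 45360 × [1 − (1+0.0552)^(−17)] / 0.0552 = 45360 × 10.848700 = 492,097.0359

A$492,097.04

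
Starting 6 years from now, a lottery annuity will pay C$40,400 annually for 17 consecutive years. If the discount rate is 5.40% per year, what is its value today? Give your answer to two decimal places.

PV at t=5 (ordinary 17-year annuity): 40400 × a(17|0.054) = 40400 × 10.944683 = 442,165.2031
PV₀ = 442,165.2031 / (1+0.054)^5 = 442,165.2031 / 1.300778 = 339,923.7488

C$339,923.75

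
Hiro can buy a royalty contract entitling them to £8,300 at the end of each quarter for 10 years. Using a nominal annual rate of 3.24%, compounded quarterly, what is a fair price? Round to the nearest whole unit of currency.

£282,615

Periodic rate i = 0.0324/4 = 0.0081; n = 10 × 4 = 40 periods.
PV = 8300 × [1 − (1+0.0081)^(−40)] / 0.0081 = 8300 × 34.050023 = 282,615.1909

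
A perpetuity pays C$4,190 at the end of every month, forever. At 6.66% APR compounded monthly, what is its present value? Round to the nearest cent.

C$754,954.95

Periodic rate i = 0.0666/12 = 0.00555.
PV = PMT / i = 4190 / 0.00555 = 754,954.9550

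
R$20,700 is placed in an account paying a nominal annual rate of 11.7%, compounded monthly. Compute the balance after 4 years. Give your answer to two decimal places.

Periodic rate i = 0.117/12 = 0.00975; n = 4 × 12 = 48 periods.
20,700 × (1+0.00975)^48 = 20,700 × 1.593182 = 32,978.8657

R$32,978.87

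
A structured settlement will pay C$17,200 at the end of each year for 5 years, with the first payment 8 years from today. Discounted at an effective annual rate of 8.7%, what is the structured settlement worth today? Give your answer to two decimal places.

C$37,602.85

Value one period before first payment (t=7): 17200 × [1 − (1+0.087)^(−5)] / 0.087 = 17200 × 3.920118 = 67,426.0318
Discount back 7 years: 67,426.0318 × (1+0.087)^(−7) = 67,426.0318 × 0.557690 = 37,602.8526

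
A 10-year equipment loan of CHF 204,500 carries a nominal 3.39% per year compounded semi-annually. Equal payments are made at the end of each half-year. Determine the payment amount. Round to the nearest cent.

With 2 periods per year: i = 0.01695, n = 20.
Annuity-PV factor = 16.843099; PMT = 204500 / 16.843099 = 12,141.4709

CHF 12,141.47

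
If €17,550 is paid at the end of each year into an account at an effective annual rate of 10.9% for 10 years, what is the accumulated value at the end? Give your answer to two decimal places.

FV = 17550 × [(1+0.109)^10 − 1] / 0.109 = 17550 × 16.641689 = 292,061.6373

€292,061.64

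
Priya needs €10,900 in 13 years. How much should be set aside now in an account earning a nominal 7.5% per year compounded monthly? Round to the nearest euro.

€4,124

i = 0.075/12 = 0.00625 per month; n = 13·12 = 156.
PV = 10,900 / (1 + 0.00625)^156 = 10,900 / 2.643135 = 4,123.8906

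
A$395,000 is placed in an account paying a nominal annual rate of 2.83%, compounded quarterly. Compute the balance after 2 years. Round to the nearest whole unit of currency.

A$417,919

With 4 periods per year: i = 0.007075, n = 8.
395,000 × (1+0.007075)^8 = 395,000 × 1.058022 = 417,918.5185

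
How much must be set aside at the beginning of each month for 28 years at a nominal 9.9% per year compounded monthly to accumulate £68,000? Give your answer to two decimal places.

£37.57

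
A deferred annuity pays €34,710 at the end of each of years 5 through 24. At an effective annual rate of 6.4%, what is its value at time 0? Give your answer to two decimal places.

PV at t=4 (ordinary 20-year annuity): 34710 × a(20|0.064) = 34710 × 11.106571 = 385,509.0778
PV₀ = 385,509.0778 / (1+0.064)^4 = 385,509.0778 / 1.281641 = 300,793.2577

€300,793.26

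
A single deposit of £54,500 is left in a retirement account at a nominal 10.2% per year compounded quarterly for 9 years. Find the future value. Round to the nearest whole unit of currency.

i = 0.102/4 = 0.0255 per quarter; n = 9·4 = 36.
FV = 54,500 × (1 + 0.0255)^36 = 134,921.2735

£134,921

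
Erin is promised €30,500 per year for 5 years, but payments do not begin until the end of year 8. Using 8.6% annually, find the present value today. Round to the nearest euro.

€67,286

PV at t=7 (ordinary 5-year annuity): 30500 × a(5|0.086) = 30500 × 3.930359 = 119,875.9397
PV₀ = 119,875.9397 / (1+0.086)^7 = 119,875.9397 / 1.781594 = 67,285.7733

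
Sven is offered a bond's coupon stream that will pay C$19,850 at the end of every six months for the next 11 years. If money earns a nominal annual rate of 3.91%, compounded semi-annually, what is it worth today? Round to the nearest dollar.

C$352,173

Periodic rate i = 0.0391/2 = 0.01955; n = 11 × 2 = 22 periods.
PV = PMT · [1 − (1+i)^(−n)] / i = 19850 · 17.741732 = 352,173.3748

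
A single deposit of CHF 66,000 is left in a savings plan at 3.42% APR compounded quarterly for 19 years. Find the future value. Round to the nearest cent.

CHF 126,051.76

i = 0.0342/4 = 0.00855 per quarter; n = 19·4 = 76.
66,000 × (1+0.00855)^76 = 66,000 × 1.909875 = 126,051.7555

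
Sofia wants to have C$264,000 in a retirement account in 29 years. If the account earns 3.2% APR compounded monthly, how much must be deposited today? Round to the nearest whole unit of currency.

Periodic rate i = 0.032/12 = 0.00266667; n = 29 × 12 = 348 periods.
PV = FV·(1+i)^(−n) = 264,000 × 0.395832 = 104,499.7042

C$104,500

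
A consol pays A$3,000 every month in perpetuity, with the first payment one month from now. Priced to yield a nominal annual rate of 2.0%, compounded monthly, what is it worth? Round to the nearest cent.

Periodic rate i = 0.02/12 = 0.00166667.
PV = C/r = 3000/0.00166667 = 1,800,000.0000

A$1,800,000.00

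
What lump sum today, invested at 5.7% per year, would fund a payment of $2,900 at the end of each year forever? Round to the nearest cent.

$50,877.19

PV = PMT / i = 2900 / 0.057 = 50,877.1930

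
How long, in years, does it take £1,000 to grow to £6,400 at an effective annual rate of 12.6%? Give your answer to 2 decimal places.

15.64 years

n = ln(6400/1000) / ln(1+0.126) = ln(6.40000) / 0.118672 = 15.6423 years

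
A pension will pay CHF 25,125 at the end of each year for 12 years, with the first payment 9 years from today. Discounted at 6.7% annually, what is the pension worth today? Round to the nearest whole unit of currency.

Value one period before first payment (t=8): 25125 × [1 − (1+0.067)^(−12)] / 0.067 = 25125 × 8.071246 = 202,790.0524
Discount back 8 years: 202,790.0524 × (1+0.067)^(−8) = 202,790.0524 × 0.595230 = 120,706.6764

CHF 120,707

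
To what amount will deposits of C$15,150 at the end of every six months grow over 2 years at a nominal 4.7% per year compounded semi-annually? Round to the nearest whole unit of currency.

Periodic rate i = 0.047/2 = 0.0235; n = 2 × 2 = 4 periods.
FV = PMT · [(1+i)^n − 1] / i = 15150 · 4.143222 = 62,769.8130

C$62,770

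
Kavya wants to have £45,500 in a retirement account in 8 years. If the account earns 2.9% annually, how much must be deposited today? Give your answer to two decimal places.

£36,198.32

Discount factor = (1+0.029)^(−8) = 0.795567; PV = 45,500 × 0.795567 = 36,198.3186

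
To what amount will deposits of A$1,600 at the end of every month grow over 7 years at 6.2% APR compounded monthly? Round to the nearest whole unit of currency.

A$167,751

Periodic rate i = 0.062/12 = 0.00516667; n = 7 × 12 = 84 periods.
FV = 1600 × [(1+0.00516667)^84 − 1] / 0.00516667 = 1600 × 104.844259 = 167,750.8146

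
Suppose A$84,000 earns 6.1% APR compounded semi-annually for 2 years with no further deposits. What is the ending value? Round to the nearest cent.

A$94,726.45

i = 0.061/2 = 0.0305 per half-year; n = 2·2 = 4.
84,000 × (1+0.0305)^4 = 84,000 × 1.127696 = 94,726.4519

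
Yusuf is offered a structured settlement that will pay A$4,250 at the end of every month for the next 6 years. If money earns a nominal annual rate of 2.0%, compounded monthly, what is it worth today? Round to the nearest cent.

A$288,126.96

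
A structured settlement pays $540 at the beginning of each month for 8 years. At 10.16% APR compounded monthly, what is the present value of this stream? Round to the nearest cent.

i = 0.1016/12 = 0.00846667 per month; n = 8·12 = 96.
Annuity factor a(96|0.00846667) × (1+i) = 66.090142; PV = 540 × 66.090142 = 35,688.6768
(annuity-due: payments at period start, so ×(1+i).)

$35,688.68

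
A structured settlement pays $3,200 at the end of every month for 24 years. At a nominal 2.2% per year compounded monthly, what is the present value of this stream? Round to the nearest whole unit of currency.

With 12 periods per year: i = 0.00183333, n = 288.
PV = PMT · [1 − (1+i)^(−n)] / i = 3200 · 223.598982 = 715,516.7419

$715,517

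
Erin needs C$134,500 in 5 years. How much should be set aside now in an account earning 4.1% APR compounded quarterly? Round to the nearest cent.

C$109,684.46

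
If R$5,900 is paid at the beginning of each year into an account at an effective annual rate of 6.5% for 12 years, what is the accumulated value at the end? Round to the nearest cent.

Accumulation factor s(12|0.065) × (1+i) = 18.499808; FV = 5900 × 18.499808 = 109,148.8651
Payments are at the start of each period, so multiply by (1+i).

R$109,148.87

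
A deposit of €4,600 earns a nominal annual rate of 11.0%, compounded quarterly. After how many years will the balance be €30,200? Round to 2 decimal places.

Periodic rate i = 0.11/4 = 0.0275.
(1+i)^n = 30200/4600 = 6.56522, so n = ln 6.56522 / ln 1.0275 = 69.3652 quarters
= 69.3652/4 years

17.34 years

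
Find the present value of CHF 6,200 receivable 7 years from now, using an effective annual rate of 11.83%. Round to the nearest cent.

CHF 2,834.55

PV = 6,200 / (1 + 0.1183)^7 = 6,200 / 2.187300 = 2,834.5454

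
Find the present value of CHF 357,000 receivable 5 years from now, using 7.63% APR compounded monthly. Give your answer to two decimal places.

CHF 244,067.18

With 12 periods per year: i = 0.00635833, n = 60.
PV = FV·(1+i)^(−n) = 357,000 × 0.683662 = 244,067.1805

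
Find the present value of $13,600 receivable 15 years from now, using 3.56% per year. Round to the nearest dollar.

$8,047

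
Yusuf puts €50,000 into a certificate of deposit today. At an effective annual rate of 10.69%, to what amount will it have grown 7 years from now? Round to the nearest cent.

€101,795.53

FV = PV·(1+i)^n = 50,000 × 2.035911 = 101,795.5320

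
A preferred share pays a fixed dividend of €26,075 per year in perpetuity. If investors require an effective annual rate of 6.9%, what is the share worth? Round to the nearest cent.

€377,898.55

PV = C/r = 26075/0.069 = 377,898.5507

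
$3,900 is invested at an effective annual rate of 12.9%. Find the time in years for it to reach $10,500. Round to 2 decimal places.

8.16 years

(1+i)^n = 10500/3900 = 2.69231, so n = ln 2.69231 / ln 1.129 = 8.1627 years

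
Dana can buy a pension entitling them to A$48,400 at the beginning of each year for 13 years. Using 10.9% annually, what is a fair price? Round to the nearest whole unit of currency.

PV = 48400 × [1 − (1+0.109)^(−13)] / 0.109 × (1+i) = 48400 × 7.523402 = 364,132.6636
(Beginning-of-period payments → annuity-due factor ×(1+i).)

A$364,133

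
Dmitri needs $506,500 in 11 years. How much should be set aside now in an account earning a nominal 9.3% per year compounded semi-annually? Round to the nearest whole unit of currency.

$186,344

With 2 periods per year: i = 0.0465, n = 22.
PV = 506,500 / (1 + 0.0465)^22 = 506,500 / 2.718086 = 186,344.3935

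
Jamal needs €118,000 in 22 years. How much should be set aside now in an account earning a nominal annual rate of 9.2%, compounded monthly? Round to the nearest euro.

With 12 periods per year: i = 0.00766667, n = 264.
Discount factor = (1+0.00766667)^(−264) = 0.133150; PV = 118,000 × 0.133150 = 15,711.6718

€15,712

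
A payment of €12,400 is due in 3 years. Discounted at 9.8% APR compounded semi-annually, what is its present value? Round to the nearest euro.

With 2 periods per year: i = 0.049, n = 6.
PV = FV·(1+i)^(−n) = 12,400 × 0.750494 = 9,306.1223

€9,306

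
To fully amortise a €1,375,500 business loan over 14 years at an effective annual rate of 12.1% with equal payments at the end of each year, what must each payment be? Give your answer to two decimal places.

€208,586.47

PMT = 1.3755e+06 / ( [1 − (1+0.121)^(−14)] / 0.121 ) = 1.3755e+06 / 6.594388 = 208,586.4682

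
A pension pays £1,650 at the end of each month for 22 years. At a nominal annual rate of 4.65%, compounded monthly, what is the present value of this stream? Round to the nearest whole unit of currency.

Periodic rate i = 0.0465/12 = 0.003875; n = 22 × 12 = 264 periods.
Annuity factor a(264|0.003875) = 165.102910; PV = 1650 × 165.102910 = 272,419.8011

£272,420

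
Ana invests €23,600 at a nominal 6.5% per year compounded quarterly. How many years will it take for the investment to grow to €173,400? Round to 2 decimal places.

30.93 years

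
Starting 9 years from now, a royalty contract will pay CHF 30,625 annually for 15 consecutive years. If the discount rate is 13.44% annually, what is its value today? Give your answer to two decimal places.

CHF 70,556.72

PV at t=8 (ordinary 15-year annuity): 30625 × a(15|0.1344) = 30625 × 6.318180 = 193,494.2645
PV₀ = 193,494.2645 / (1+0.1344)^8 = 193,494.2645 / 2.742393 = 70,556.7152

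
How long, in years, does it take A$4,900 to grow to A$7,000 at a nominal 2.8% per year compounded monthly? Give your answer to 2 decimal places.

12.75 years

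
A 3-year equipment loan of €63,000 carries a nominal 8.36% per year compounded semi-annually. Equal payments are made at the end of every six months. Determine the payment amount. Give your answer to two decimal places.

i = 0.0836/2 = 0.0418 per half-year; n = 3·2 = 6.
PMT = 63000 / ( [1 − (1+0.0418)^(−6)] / 0.0418 ) = 63000 / 5.211557 = 12,088.5170

€12,088.52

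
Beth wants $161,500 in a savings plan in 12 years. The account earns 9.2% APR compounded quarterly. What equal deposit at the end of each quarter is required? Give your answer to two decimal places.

With 4 periods per year: i = 0.023, n = 48.
PMT = 161500 / ( [(1+0.023)^48 − 1] / 0.023 ) = 161500 / 86.031524 = 1,877.2189

$1,877.22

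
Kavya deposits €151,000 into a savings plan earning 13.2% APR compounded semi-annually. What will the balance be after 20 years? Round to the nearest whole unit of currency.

i = 0.132/2 = 0.066 per half-year; n = 20·2 = 40.
FV = PV·(1+i)^n = 151,000 × 12.891047 = 1,946,548.0782

€1,946,548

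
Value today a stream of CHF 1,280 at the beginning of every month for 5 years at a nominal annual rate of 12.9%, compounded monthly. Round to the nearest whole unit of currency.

CHF 56,989

Periodic rate i = 0.129/12 = 0.01075; n = 5 × 12 = 60 periods.
Annuity factor a(60|0.01075) × (1+i) = 44.522676; PV = 1280 × 44.522676 = 56,989.0254
Payments are at the start of each period, so multiply by (1+i).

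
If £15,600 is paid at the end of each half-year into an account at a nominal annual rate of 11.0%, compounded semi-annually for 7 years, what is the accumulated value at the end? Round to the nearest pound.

£316,564

i = 0.11/2 = 0.055 per half-year; n = 7·2 = 14.
FV = PMT · [(1+i)^n − 1] / i = 15600 · 20.292572 = 316,564.1237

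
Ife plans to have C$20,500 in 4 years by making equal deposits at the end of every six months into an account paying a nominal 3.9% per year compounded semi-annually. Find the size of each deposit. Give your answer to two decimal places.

With 2 periods per year: i = 0.0195, n = 8.
FV-annuity factor = 8.567821; PMT = 20500 / 8.567821 = 2,392.6736

C$2,392.67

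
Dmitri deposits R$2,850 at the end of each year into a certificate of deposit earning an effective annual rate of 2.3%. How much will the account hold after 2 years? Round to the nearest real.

R$5,766

FV = 2850 × [(1+0.023)^2 − 1] / 0.023 = 2850 × 2.023000 = 5,765.5500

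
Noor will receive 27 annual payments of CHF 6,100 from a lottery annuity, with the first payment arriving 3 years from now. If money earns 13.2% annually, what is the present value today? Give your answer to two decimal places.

Value one period before first payment (t=2): 6100 × [1 − (1+0.132)^(−27)] / 0.132 = 6100 × 7.309334 = 44,586.9378
Discount back 2 years: 44,586.9378 × (1+0.132)^(−2) = 44,586.9378 × 0.780382 = 34,794.8359

CHF 34,794.84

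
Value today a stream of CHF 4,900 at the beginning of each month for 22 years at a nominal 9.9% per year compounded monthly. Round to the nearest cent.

Periodic rate i = 0.099/12 = 0.00825; n = 22 × 12 = 264 periods.
Annuity factor a(264|0.00825) × (1+i) = 108.245178; PV = 4900 × 108.245178 = 530,401.3698
Payments are at the start of each period, so multiply by (1+i).

CHF 530,401.37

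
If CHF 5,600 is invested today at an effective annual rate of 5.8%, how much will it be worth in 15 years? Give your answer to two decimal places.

FV = PV·(1+i)^n = 5,600 × 2.329620 = 13,045.8699

CHF 13,045.87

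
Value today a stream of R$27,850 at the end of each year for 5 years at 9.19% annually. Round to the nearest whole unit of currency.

PV = PMT · [1 − (1+i)^(−n)] / i = 27850 · 3.870551 = 107,794.8498

R$107,795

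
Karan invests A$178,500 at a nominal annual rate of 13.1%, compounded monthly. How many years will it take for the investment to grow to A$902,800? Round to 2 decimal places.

12.44 years

Periodic rate i = 0.131/12 = 0.0109167.
n = ln(902800/178500) / ln(1+0.0109167) = ln(5.05770) / 0.010858 = 149.2895 months
= 149.2895/12 years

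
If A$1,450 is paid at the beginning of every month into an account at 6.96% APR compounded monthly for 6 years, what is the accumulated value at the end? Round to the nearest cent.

i = 0.0696/12 = 0.0058 per month; n = 6·12 = 72.
Accumulation factor s(72|0.0058) × (1+i) = 89.565219; FV = 1450 × 89.565219 = 129,869.5681
Payments are at the start of each period, so multiply by (1+i).

A$129,869.57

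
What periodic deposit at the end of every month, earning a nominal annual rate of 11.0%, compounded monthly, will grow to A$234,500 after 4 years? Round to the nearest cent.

With 12 periods per year: i = 0.00916667, n = 48.
FV-annuity factor = 59.956151; PMT = 234500 / 59.956151 = 3,911.1917

A$3,911.19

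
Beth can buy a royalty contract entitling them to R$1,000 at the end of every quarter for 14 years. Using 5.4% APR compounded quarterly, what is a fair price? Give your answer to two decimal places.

R$39,116.92

Periodic rate i = 0.054/4 = 0.0135; n = 14 × 4 = 56 periods.
PV = 1000 × [1 − (1+0.0135)^(−56)] / 0.0135 = 1000 × 39.116921 = 39,116.9205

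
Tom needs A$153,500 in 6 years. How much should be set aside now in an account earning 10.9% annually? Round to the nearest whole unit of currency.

A$82,512

PV = 153,500 / (1 + 0.109)^6 = 153,500 / 1.860327 = 82,512.3779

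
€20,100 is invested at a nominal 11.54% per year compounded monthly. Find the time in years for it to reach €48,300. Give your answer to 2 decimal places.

7.63 years

Periodic rate i = 0.1154/12 = 0.00961667.
(1+i)^n = 48300/20100 = 2.40299, so n = ln 2.40299 / ln 1.00962 = 91.6035 months
= 91.6035/12 years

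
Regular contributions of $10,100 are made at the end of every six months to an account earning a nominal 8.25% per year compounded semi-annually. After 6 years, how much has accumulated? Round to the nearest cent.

i = 0.0825/2 = 0.04125 per half-year; n = 6·2 = 12.
FV = PMT · [(1+i)^n − 1] / i = 10100 · 15.133995 = 152,853.3493

$152,853.35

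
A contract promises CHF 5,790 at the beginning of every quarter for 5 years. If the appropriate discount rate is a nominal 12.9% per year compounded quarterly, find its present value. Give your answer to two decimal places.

Periodic rate i = 0.129/4 = 0.03225; n = 5 × 4 = 20 periods.
PV = 5790 × [1 − (1+0.03225)^(−20)] / 0.03225 × (1+i) = 5790 × 15.042616 = 87,096.7472
(Beginning-of-period payments → annuity-due factor ×(1+i).)

CHF 87,096.75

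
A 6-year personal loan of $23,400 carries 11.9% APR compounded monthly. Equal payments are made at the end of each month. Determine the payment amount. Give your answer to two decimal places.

With 12 periods per year: i = 0.00991667, n = 72.
PMT = 23400 / ( [1 − (1+0.00991667)^(−72)] / 0.00991667 ) = 23400 / 51.286709 = 456.2586

$456.26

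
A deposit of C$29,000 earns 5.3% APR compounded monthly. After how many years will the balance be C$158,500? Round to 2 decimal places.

32.12 years

Periodic rate i = 0.053/12 = 0.00441667.
n = ln(158500/29000) / ln(1+0.00441667) = ln(5.46552) / 0.004407 = 385.4053 months
= 385.4053/12 years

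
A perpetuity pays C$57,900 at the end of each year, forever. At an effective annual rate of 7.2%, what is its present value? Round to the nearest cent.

C$804,166.67

PV = C/r = 57900/0.072 = 804,166.6667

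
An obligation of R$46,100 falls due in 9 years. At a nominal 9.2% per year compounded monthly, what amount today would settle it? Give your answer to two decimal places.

R$20,205.82

Periodic rate i = 0.092/12 = 0.00766667; n = 9 × 12 = 108 periods.
PV = FV·(1+i)^(−n) = 46,100 × 0.438304 = 20,205.8228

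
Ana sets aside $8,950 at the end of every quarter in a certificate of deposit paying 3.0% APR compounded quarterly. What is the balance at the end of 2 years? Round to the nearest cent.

$73,507.96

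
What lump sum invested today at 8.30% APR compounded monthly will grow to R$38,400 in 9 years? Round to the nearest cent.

R$18,240.22

i = 0.083/12 = 0.00691667 per month; n = 9·12 = 108.
PV = 38,400 / (1 + 0.00691667)^108 = 38,400 / 2.105238 = 18,240.2189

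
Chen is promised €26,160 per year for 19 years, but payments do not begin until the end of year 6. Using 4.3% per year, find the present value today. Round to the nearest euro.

€271,402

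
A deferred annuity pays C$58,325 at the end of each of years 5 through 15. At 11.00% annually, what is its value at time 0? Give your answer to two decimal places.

C$238,457.32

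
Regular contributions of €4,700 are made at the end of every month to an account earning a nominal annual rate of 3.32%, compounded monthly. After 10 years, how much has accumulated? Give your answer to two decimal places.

With 12 periods per year: i = 0.00276667, n = 120.
FV = PMT · [(1+i)^n − 1] / i = 4700 · 142.089422 = 667,820.2857

€667,820.29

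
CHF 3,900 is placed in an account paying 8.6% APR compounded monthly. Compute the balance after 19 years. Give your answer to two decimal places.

CHF 19,868.77

With 12 periods per year: i = 0.00716667, n = 228.
3,900 × (1+0.00716667)^228 = 3,900 × 5.094557 = 19,868.7712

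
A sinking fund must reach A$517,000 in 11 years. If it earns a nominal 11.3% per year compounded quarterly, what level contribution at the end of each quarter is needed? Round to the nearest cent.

With 4 periods per year: i = 0.02825, n = 44.
PMT = 517000 / ( [(1+0.02825)^44 − 1] / 0.02825 ) = 517000 / 85.195616 = 6,068.3873

A$6,068.39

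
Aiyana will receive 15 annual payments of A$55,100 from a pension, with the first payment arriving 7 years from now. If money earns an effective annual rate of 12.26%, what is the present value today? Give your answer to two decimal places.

Value one period before first payment (t=6): 55100 × [1 − (1+0.1226)^(−15)] / 0.1226 = 55100 × 6.717364 = 370,126.7782
Discount back 6 years: 370,126.7782 × (1+0.1226)^(−6) = 370,126.7782 × 0.499631 = 184,926.9810

A$184,926.98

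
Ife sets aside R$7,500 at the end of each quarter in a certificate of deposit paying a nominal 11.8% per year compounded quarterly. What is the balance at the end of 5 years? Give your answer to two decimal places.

R$200,505.97

With 4 periods per year: i = 0.0295, n = 20.
FV = 7500 × [(1+0.0295)^20 − 1] / 0.0295 = 7500 × 26.734129 = 200,505.9673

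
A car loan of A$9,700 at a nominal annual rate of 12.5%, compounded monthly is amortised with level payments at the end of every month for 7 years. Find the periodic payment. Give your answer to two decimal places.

A$173.84

i = 0.125/12 = 0.0104167 per month; n = 7·12 = 84.
Annuity-PV factor = 55.799715; PMT = 9700 / 55.799715 = 173.8360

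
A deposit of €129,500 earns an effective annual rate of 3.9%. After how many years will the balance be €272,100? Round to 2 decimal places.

19.41 years

(1+i)^n = 272100/129500 = 2.10116, so n = ln 2.10116 / ln 1.039 = 19.4071 years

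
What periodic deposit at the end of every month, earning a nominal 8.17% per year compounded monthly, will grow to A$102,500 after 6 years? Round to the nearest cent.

A$1,107.82

With 12 periods per year: i = 0.00680833, n = 72.
PMT = 102500 / ( [(1+0.00680833)^72 − 1] / 0.00680833 ) = 102500 / 92.523796 = 1,107.8231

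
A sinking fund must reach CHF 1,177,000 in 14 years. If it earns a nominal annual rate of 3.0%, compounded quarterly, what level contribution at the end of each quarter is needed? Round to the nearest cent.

i = 0.03/4 = 0.0075 per quarter; n = 14·4 = 56.
PMT = 1.177e+06 / ( [(1+0.0075)^56 − 1] / 0.0075 ) = 1.177e+06 / 69.277100 = 16,989.7411

CHF 16,989.74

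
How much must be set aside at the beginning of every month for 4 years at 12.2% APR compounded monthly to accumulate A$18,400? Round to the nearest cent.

A$296.27

With 12 periods per year: i = 0.0101667, n = 48.
PMT = 18400 / ( [(1+0.0101667)^48 − 1] / 0.0101667 × (1+i) ) = 18400 / 62.104964 = 296.2726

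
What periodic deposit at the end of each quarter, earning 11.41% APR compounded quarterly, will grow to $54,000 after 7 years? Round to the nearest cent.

i = 0.1141/4 = 0.028525 per quarter; n = 7·4 = 28.
PMT = 54000 / ( [(1+0.028525)^28 − 1] / 0.028525 ) = 54000 / 41.996150 = 1,285.8322

$1,285.83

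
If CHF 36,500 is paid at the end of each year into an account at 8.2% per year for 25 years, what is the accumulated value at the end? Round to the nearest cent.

CHF 2,747,595.83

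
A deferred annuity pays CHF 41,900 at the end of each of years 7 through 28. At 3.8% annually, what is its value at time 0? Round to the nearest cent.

Value one period before first payment (t=6): 41900 × [1 − (1+0.038)^(−22)] / 0.038 = 41900 × 14.731361 = 617,244.0106
Discount back 6 years: 617,244.0106 × (1+0.038)^(−6) = 617,244.0106 × 0.799495 = 493,483.6444

CHF 493,483.64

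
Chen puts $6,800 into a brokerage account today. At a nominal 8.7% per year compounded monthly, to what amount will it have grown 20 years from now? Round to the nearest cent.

$38,499.51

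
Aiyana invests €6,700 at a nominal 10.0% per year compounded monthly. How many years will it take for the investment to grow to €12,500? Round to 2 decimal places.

Periodic rate i = 0.1/12 = 0.00833333.
(1+i)^n = 12500/6700 = 1.86567, so n = ln 1.86567 / ln 1.00833 = 75.1459 months
= 75.1459/12 years

6.26 years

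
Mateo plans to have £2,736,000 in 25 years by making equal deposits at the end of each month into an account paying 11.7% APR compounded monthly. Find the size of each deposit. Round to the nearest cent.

i = 0.117/12 = 0.00975 per month; n = 25·12 = 300.
PMT = 2.736e+06 / ( [(1+0.00975)^300 − 1] / 0.00975 ) = 2.736e+06 / 1781.752770 = 1,535.5666

£1,535.57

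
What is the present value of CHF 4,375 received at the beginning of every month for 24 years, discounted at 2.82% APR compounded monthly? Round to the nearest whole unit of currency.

i = 0.0282/12 = 0.00235 per month; n = 24·12 = 288.
Annuity factor a(288|0.00235) × (1+i) = 209.578817; PV = 4375 × 209.578817 = 916,907.3255
(Beginning-of-period payments → annuity-due factor ×(1+i).)

CHF 916,907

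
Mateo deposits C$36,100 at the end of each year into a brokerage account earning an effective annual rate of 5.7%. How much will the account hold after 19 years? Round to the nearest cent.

C$1,182,421.07

FV = PMT · [(1+i)^n − 1] / i = 36100 · 32.754046 = 1,182,421.0660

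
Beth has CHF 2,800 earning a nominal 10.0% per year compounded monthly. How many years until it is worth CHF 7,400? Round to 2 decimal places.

9.76 years

Periodic rate i = 0.1/12 = 0.00833333.
n = ln(7400/2800) / ln(1+0.00833333) = ln(2.64286) / 0.008299 = 117.1085 months
= 117.1085/12 years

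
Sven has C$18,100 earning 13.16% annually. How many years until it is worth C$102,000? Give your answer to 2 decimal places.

13.99 years

n = ln(102000/18100) / ln(1+0.1316) = ln(5.63536) / 0.123633 = 13.9855 years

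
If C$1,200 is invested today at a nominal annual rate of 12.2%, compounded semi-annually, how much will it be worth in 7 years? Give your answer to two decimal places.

i = 0.122/2 = 0.061 per half-year; n = 7·2 = 14.
FV = PV·(1+i)^n = 1,200 × 2.290949 = 2,749.1385

C$2,749.14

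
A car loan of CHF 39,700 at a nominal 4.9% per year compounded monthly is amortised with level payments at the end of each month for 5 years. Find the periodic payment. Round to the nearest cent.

CHF 747.37

i = 0.049/12 = 0.00408333 per month; n = 5·12 = 60.
PMT = 39700 / ( [1 − (1+0.00408333)^(−60)] / 0.00408333 ) = 39700 / 53.119570 = 747.3705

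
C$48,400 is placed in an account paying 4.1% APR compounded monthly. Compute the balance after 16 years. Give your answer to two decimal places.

C$93,165.89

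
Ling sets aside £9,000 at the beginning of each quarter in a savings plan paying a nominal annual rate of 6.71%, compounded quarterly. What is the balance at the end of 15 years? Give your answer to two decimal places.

With 4 periods per year: i = 0.016775, n = 60.
FV = PMT · [(1+i)^n − 1] / i × (1+i) = 9000 · 103.845062 = 934,605.5586
Payments are at the start of each period, so multiply by (1+i).

£934,605.56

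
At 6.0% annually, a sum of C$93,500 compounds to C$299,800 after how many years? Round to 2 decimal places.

20.00 years

(1+i)^n = 299800/93500 = 3.20642, so n = ln 3.20642 / ln 1.06 = 19.9962 years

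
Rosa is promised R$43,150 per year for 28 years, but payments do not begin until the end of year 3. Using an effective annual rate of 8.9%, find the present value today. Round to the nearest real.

Value one period before first payment (t=2): 43150 × [1 − (1+0.089)^(−28)] / 0.089 = 43150 × 10.203599 = 440,285.3122
Discount back 2 years: 440,285.3122 × (1+0.089)^(−2) = 440,285.3122 × 0.843226 = 371,260.2376

R$371,260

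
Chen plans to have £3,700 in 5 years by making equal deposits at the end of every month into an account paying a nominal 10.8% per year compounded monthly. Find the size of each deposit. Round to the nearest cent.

£46.78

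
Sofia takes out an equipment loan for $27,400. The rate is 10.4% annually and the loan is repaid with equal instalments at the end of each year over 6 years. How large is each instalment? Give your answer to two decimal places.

PMT = 27400 / ( [1 − (1+0.104)^(−6)] / 0.104 ) = 27400 / 4.304679 = 6,365.1667

$6,365.17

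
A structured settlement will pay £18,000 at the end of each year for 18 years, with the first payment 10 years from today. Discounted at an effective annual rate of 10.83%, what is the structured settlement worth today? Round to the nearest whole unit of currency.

£55,527

Value one period before first payment (t=9): 18000 × [1 − (1+0.1083)^(−18)] / 0.1083 = 18000 × 7.783037 = 140,094.6748
PV₀ = 140,094.6748 / (1+0.1083)^9 = 140,094.6748 / 2.522993 = 55,527.1813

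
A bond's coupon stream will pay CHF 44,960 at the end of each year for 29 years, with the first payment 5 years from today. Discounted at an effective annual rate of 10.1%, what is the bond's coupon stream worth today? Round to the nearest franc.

CHF 284,339

PV at t=4 (ordinary 29-year annuity): 44960 × a(29|0.101) = 44960 × 9.293070 = 417,816.4351
Discount back 4 years: 417,816.4351 × (1+0.101)^(−4) = 417,816.4351 × 0.680535 = 284,338.8767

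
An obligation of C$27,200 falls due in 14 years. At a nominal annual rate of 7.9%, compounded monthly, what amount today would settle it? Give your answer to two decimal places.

With 12 periods per year: i = 0.00658333, n = 168.
PV = FV·(1+i)^(−n) = 27,200 × 0.332081 = 9,032.6127

C$9,032.61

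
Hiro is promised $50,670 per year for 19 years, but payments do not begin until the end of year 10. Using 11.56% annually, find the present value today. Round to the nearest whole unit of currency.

Value one period before first payment (t=9): 50670 × [1 − (1+0.1156)^(−19)] / 0.1156 = 50670 × 7.568137 = 383,477.5036
Discount back 9 years: 383,477.5036 × (1+0.1156)^(−9) = 383,477.5036 × 0.373614 = 143,272.6656

$143,273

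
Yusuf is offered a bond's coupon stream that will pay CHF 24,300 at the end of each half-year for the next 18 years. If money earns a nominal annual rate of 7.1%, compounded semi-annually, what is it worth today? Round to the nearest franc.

CHF 489,534

With 2 periods per year: i = 0.0355, n = 36.
Annuity factor a(36|0.0355) = 20.145439; PV = 24300 × 20.145439 = 489,534.1634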